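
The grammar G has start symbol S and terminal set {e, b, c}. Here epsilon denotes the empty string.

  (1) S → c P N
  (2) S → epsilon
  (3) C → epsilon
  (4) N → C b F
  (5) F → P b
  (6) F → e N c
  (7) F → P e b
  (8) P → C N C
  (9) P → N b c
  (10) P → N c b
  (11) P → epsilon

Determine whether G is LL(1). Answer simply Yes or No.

No

FIRST(S) = {epsilon, c}
FIRST(C) = {epsilon}
FIRST(N) = {b}
FIRST(F) = {b, e}
FIRST(P) = {epsilon, b}
FOLLOW(S) = {$}
FOLLOW(C) = {b, e}
FOLLOW(N) = {$, b, c, e}
FOLLOW(F) = {$, b, c, e}
FOLLOW(P) = {b, e}
Cell M[F, b] receives both F → P b and F → P e b — the grammar is not LL(1).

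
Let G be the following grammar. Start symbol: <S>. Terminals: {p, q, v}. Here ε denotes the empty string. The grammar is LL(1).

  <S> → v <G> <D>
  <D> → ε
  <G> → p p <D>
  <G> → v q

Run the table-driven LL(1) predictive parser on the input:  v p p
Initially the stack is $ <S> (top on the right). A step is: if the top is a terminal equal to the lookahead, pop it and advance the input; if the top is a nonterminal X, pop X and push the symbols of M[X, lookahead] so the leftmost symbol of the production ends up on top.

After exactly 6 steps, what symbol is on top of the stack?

<D>

     Stack          Input    Action
  1  $ <S>          v p p $  expand <S> → v <G> <D>
  2  $ <D> <G> v    v p p $  match v
  3  $ <D> <G>      p p $    expand <G> → p p <D>
  4  $ <D> <D> p p  p p $    match p
  5  $ <D> <D> p    p $      match p
  6  $ <D> <D>      $        expand <D> → ε
Stack after step 6: $ <D> (top = <D>).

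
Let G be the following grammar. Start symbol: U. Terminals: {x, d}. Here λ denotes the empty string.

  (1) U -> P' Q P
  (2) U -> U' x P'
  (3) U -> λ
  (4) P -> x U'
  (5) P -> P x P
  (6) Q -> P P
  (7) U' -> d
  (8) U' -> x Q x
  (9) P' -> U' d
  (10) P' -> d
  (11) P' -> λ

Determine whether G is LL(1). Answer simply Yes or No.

FIRST(U) = {λ, d, x}
FIRST(P) = {x}
FIRST(Q) = {x}
FIRST(U') = {d, x}
FIRST(P') = {λ, d, x}
FOLLOW(U) = {$}
FOLLOW(P) = {$, x}
FOLLOW(Q) = {x}
FOLLOW(U') = {$, d, x}
FOLLOW(P') = {$, x}
Cell M[P, x] receives both P -> x U' and P -> P x P — the grammar is not LL(1).

No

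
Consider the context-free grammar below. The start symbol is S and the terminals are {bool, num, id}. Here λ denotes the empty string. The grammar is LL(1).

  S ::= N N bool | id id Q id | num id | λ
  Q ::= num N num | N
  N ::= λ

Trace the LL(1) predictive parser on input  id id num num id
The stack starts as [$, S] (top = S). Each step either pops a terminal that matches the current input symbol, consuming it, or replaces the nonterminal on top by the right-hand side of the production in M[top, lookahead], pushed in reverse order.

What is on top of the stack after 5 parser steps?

step 1: stack=$ S  input=id id num num id $  — expand S ::= id id Q id
step 2: stack=$ id Q id id  input=id id num num id $  — match id
step 3: stack=$ id Q id  input=id num num id $  — match id
step 4: stack=$ id Q  input=num num id $  — expand Q ::= num N num
step 5: stack=$ id num N num  input=num num id $  — match num
Stack after step 5: $ id num N (top = N).

N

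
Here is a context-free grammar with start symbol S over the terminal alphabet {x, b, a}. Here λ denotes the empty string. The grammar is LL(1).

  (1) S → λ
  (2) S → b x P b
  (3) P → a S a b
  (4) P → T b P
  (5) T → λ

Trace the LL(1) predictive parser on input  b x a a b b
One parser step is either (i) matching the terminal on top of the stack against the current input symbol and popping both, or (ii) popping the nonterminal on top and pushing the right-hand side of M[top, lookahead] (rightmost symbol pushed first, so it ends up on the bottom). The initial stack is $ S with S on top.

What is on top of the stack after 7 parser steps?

b

     Stack        Input          Action
  1  $ S          b x a a b b $  expand S → b x P b
  2  $ b P x b    b x a a b b $  match b
  3  $ b P x      x a a b b $    match x
  4  $ b P        a a b b $      expand P → a S a b
  5  $ b b a S a  a a b b $      match a
  6  $ b b a S    a b b $        expand S → λ
  7  $ b b a      a b b $        match a
Stack after step 7: $ b b (top = b).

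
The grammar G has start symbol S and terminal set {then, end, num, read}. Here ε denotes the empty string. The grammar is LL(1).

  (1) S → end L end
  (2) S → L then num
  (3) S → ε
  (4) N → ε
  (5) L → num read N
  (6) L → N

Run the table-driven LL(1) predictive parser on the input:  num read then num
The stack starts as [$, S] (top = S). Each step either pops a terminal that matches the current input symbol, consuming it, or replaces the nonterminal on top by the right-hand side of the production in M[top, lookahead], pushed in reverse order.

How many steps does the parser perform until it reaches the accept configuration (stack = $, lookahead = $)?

step 1: stack=$ S  input=num read then num $  — expand S → L then num
step 2: stack=$ num then L  input=num read then num $  — expand L → num read N
step 3: stack=$ num then N read num  input=num read then num $  — match num
step 4: stack=$ num then N read  input=read then num $  — match read
step 5: stack=$ num then N  input=then num $  — expand N → ε
step 6: stack=$ num then  input=then num $  — match then
step 7: stack=$ num  input=num $  — match num
Accept reached after 7 steps.

7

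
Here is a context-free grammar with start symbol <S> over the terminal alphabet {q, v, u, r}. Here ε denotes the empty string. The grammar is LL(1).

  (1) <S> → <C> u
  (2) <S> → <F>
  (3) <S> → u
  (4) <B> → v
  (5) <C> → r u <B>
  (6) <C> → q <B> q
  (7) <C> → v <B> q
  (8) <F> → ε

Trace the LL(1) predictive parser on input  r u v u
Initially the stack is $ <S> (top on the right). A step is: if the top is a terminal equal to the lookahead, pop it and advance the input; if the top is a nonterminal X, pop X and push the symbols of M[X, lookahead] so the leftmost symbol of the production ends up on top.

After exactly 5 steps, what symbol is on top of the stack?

v

     Stack        Input      Action
  1  $ <S>        r u v u $  expand <S> → <C> u
  2  $ u <C>      r u v u $  expand <C> → r u <B>
  3  $ u <B> u r  r u v u $  match r
  4  $ u <B> u    u v u $    match u
  5  $ u <B>      v u $      expand <B> → v
Stack after step 5: $ u v (top = v).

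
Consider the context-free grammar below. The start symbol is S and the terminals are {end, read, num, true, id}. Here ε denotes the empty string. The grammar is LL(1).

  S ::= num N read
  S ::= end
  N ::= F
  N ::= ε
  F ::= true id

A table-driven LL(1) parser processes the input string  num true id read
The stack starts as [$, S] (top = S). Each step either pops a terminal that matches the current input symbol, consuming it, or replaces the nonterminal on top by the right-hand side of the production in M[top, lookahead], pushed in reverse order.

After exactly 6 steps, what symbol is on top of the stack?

read

step 1: stack=$ S  input=num true id read $  — expand S ::= num N read
step 2: stack=$ read N num  input=num true id read $  — match num
step 3: stack=$ read N  input=true id read $  — expand N ::= F
step 4: stack=$ read F  input=true id read $  — expand F ::= true id
step 5: stack=$ read id true  input=true id read $  — match true
step 6: stack=$ read id  input=id read $  — match id
Stack after step 6: $ read (top = read).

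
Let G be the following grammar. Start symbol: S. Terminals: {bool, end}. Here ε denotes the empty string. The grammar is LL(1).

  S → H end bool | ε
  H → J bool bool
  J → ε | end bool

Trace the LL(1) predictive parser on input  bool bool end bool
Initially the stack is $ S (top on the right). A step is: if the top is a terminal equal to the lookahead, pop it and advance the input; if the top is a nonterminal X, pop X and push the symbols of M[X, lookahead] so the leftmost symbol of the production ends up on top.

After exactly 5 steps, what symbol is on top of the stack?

     Stack                   Input                 Action
  1  $ S                     bool bool end bool $  expand S → H end bool
  2  $ bool end H            bool bool end bool $  expand H → J bool bool
  3  $ bool end bool bool J  bool bool end bool $  expand J → ε
  4  $ bool end bool bool    bool bool end bool $  match bool
  5  $ bool end bool         bool end bool $       match bool
Stack after step 5: $ bool end (top = end).

end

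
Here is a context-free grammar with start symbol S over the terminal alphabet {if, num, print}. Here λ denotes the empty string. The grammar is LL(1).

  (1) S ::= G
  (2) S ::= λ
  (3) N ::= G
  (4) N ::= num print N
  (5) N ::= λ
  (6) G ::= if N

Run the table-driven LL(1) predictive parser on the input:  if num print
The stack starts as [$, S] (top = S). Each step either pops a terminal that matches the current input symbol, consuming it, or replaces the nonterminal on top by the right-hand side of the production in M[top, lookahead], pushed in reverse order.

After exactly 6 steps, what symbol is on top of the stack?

     Stack          Input           Action
  1  $ S            if num print $  expand S ::= G
  2  $ G            if num print $  expand G ::= if N
  3  $ N if         if num print $  match if
  4  $ N            num print $     expand N ::= num print N
  5  $ N print num  num print $     match num
  6  $ N print      print $         match print
Stack after step 6: $ N (top = N).

N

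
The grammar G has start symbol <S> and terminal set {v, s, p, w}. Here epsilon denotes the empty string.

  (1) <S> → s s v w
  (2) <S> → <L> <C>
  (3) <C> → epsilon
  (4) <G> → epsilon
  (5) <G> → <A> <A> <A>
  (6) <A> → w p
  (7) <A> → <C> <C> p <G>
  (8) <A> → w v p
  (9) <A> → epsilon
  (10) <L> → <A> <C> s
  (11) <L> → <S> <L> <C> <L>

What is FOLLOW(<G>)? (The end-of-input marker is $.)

{p, s, w}

FIRST(<C>) = {epsilon}
FIRST(<A>) = {epsilon, p, w}  (via <C> <C> p <G>)
FIRST(<G>) = {epsilon, p, w}  (via <A> <A> <A>)
FIRST(<S>) = {p, s, w}  (via <L> <C>)
FIRST(<L>) = {p, s, w}  (via <A> <C> s, <S> <L> <C> <L>)
FOLLOW(<S>) includes $ since <S> is the start symbol.
FOLLOW(<S>): in <L>→<S> <L> <C> <L>, <S> is followed by <L> <C> <L> with FIRST {p, s, w}. Thus FOLLOW(<S>) = {$, p, s, w}.
FOLLOW(<C>): in <S>→<L> <C>, the suffix after <C> is empty, so FOLLOW(<C>) ⊇ FOLLOW(<S>) = {$, p, s, w}; in <A>→<C> <C> p <G> (occurrence 1), <C> is followed by <C> p <G> with FIRST {p}; in <A>→<C> <C> p <G> (occurrence 2), <C> is followed by p <G> with FIRST {p}; in <L>→<A> <C> s, <C> is followed by s with FIRST {s}; in <L>→<S> <L> <C> <L>, <C> is followed by <L> with FIRST {p, s, w}. Thus FOLLOW(<C>) = {$, p, s, w}.
FOLLOW(<L>): in <S>→<L> <C>, <L> is followed by <C> with FIRST {epsilon}; in <S>→<L> <C>, the suffix after <L> is nullable, so FOLLOW(<L>) ⊇ FOLLOW(<S>) = {$, p, s, w}; in <L>→<S> <L> <C> <L> (occurrence 1), <L> is followed by <C> <L> with FIRST {p, s, w}; in <L>→<S> <L> <C> <L> (occurrence 2), the suffix after <L> is empty (adds nothing new). Thus FOLLOW(<L>) = {$, p, s, w}.
FOLLOW(<G>): in <A>→<C> <C> p <G>, the suffix after <G> is empty, so FOLLOW(<G>) ⊇ FOLLOW(<A>) = {p, s, w}. Thus FOLLOW(<G>) = {p, s, w}.
FOLLOW(<A>): in <G>→<A> <A> <A> (occurrence 1), <A> is followed by <A> <A> with FIRST {epsilon, p, w}; in <G>→<A> <A> <A> (occurrence 1), the suffix after <A> is nullable, so FOLLOW(<A>) ⊇ FOLLOW(<G>) = {p, s, w}; in <G>→<A> <A> <A> (occurrence 2), <A> is followed by <A> with FIRST {epsilon, p, w}; in <G>→<A> <A> <A> (occurrence 2), the suffix after <A> is nullable, so FOLLOW(<A>) ⊇ FOLLOW(<G>) = {p, s, w}; in <G>→<A> <A> <A> (occurrence 3), the suffix after <A> is empty, so FOLLOW(<A>) ⊇ FOLLOW(<G>) = {p, s, w}; in <L>→<A> <C> s, <A> is followed by <C> s with FIRST {s}. Thus FOLLOW(<A>) = {p, s, w}.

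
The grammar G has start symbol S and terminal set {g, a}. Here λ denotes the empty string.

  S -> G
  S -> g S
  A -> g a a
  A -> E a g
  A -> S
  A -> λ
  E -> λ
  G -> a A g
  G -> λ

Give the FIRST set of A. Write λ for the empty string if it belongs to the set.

{λ, a, g}

FIRST(E) = {λ}
FIRST(G) = {λ, a}
FIRST(S) = {λ, a, g}  (via G)
FIRST(A) = {λ, a, g}  (via E a g, S)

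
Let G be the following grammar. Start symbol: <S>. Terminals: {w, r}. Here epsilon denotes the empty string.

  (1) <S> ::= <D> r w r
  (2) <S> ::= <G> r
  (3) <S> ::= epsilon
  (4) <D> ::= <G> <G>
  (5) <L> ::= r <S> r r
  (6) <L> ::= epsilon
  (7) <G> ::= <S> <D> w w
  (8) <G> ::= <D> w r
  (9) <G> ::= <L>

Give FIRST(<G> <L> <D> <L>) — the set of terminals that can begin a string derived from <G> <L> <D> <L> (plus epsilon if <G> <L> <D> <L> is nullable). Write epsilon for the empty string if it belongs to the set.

FIRST(<L>): from <L>::=r <S> r r we get {r}; from <L>::=epsilon we get {epsilon}. So FIRST(<L>) = {epsilon, r}.
FIRST(<S>): from <S>::=<D> r w r we get {r, w}; from <S>::=<G> r we get {r, w}; from <S>::=epsilon we get {epsilon}. So FIRST(<S>) = {epsilon, r, w}.
FIRST(<D>): from <D>::=<G> <G> we get {epsilon, r, w}. So FIRST(<D>) = {epsilon, r, w}.
FIRST(<G>): from <G>::=<S> <D> w w we get {r, w}; from <G>::=<D> w r we get {r, w}; from <G>::=<L> we get {epsilon, r}. So FIRST(<G>) = {epsilon, r, w}.
FIRST(<G> <L> <D> <L>): take FIRST of each symbol in turn, carrying on past any symbol whose FIRST contains epsilon; result {epsilon, r, w}.

{epsilon, r, w}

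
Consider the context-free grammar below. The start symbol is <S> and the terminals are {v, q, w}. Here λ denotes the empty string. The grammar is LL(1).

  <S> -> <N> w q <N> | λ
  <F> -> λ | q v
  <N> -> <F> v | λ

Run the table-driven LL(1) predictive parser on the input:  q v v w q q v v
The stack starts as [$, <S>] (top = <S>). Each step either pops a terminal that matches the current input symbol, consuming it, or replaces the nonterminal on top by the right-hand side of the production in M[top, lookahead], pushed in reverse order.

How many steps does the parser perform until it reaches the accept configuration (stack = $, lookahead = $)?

13

step 1: stack=$ <S>  input=q v v w q q v v $  — expand <S> -> <N> w q <N>
step 2: stack=$ <N> q w <N>  input=q v v w q q v v $  — expand <N> -> <F> v
step 3: stack=$ <N> q w v <F>  input=q v v w q q v v $  — expand <F> -> q v
step 4: stack=$ <N> q w v v q  input=q v v w q q v v $  — match q
step 5: stack=$ <N> q w v v  input=v v w q q v v $  — match v
step 6: stack=$ <N> q w v  input=v w q q v v $  — match v
step 7: stack=$ <N> q w  input=w q q v v $  — match w
step 8: stack=$ <N> q  input=q q v v $  — match q
step 9: stack=$ <N>  input=q v v $  — expand <N> -> <F> v
step 10: stack=$ v <F>  input=q v v $  — expand <F> -> q v
step 11: stack=$ v v q  input=q v v $  — match q
step 12: stack=$ v v  input=v v $  — match v
step 13: stack=$ v  input=v $  — match v
Accept reached after 13 steps.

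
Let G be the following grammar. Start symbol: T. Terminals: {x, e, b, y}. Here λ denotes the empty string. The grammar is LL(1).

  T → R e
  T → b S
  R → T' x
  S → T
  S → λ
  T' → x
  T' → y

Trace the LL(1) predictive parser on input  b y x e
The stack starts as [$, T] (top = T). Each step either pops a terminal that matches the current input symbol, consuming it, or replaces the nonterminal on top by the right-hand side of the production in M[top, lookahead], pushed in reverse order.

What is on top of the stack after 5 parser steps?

step 1: stack=$ T  input=b y x e $  — expand T → b S
step 2: stack=$ S b  input=b y x e $  — match b
step 3: stack=$ S  input=y x e $  — expand S → T
step 4: stack=$ T  input=y x e $  — expand T → R e
step 5: stack=$ e R  input=y x e $  — expand R → T' x
Stack after step 5: $ e x T' (top = T').

T'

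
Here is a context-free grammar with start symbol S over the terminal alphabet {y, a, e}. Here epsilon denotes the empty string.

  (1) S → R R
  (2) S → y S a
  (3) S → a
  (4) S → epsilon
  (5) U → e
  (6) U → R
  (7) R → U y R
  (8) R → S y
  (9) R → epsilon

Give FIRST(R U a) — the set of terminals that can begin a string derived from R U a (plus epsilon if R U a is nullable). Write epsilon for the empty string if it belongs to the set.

FIRST(S) = {epsilon, a, e, y}  (via R R)
FIRST(U) = {epsilon, a, e, y}  (via R)
FIRST(R) = {epsilon, a, e, y}  (via U y R, S y)
FIRST(R U a): take FIRST of each symbol in turn, carrying on past any symbol whose FIRST contains epsilon; result {a, e, y}.

{a, e, y}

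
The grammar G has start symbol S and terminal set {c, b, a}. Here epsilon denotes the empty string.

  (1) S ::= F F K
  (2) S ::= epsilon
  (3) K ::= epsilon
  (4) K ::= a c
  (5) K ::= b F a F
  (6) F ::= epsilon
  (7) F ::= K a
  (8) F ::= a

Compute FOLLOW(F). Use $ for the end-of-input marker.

FIRST(K) = {epsilon, a, b}
FIRST(F) = {epsilon, a, b}  (via K a)
FIRST(S) = {epsilon, a, b}  (via F F K)
FOLLOW(S) includes $ since S is the start symbol.
FOLLOW(S): S appears on no right-hand side. Thus FOLLOW(S) = {$}.
FOLLOW(K): in S::=F F K, the suffix after K is empty, so FOLLOW(K) ⊇ FOLLOW(S) = {$}; in F::=K a, K is followed by a with FIRST {a}. Thus FOLLOW(K) = {$, a}.
FOLLOW(F): in S::=F F K (occurrence 1), F is followed by F K with FIRST {epsilon, a, b}; in S::=F F K (occurrence 1), the suffix after F is nullable, so FOLLOW(F) ⊇ FOLLOW(S) = {$}; in S::=F F K (occurrence 2), F is followed by K with FIRST {epsilon, a, b}; in S::=F F K (occurrence 2), the suffix after F is nullable, so FOLLOW(F) ⊇ FOLLOW(S) = {$}; in K::=b F a F (occurrence 1), F is followed by a F with FIRST {a}; in K::=b F a F (occurrence 2), the suffix after F is empty, so FOLLOW(F) ⊇ FOLLOW(K) = {$, a}. Thus FOLLOW(F) = {$, a, b}.

{$, a, b}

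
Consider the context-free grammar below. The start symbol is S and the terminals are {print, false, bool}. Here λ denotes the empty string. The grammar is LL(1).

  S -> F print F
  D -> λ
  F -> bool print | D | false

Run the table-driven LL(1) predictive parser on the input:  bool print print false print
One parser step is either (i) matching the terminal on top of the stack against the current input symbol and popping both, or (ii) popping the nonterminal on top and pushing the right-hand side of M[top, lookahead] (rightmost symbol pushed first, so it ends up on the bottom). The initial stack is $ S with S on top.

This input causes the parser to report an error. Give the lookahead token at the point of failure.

step 1: stack=$ S  input=bool print print false print $  — expand S -> F print F
step 2: stack=$ F print F  input=bool print print false print $  — expand F -> bool print
step 3: stack=$ F print print bool  input=bool print print false print $  — match bool
step 4: stack=$ F print print  input=print print false print $  — match print
step 5: stack=$ F print  input=print false print $  — match print
step 6: stack=$ F  input=false print $  — expand F -> false
step 7: stack=$ false  input=false print $  — match false
step 8: stack=$  input=print $  — error: stack empty but input remains

print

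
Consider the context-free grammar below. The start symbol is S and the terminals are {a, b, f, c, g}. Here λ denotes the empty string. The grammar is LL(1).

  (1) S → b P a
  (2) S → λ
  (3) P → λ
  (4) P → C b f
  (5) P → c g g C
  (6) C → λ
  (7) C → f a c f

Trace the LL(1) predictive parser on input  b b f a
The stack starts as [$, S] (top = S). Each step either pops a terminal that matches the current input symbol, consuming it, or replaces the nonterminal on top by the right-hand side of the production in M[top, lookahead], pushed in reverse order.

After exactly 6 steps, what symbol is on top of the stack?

     Stack      Input      Action
  1  $ S        b b f a $  expand S → b P a
  2  $ a P b    b b f a $  match b
  3  $ a P      b f a $    expand P → C b f
  4  $ a f b C  b f a $    expand C → λ
  5  $ a f b    b f a $    match b
  6  $ a f      f a $      match f
Stack after step 6: $ a (top = a).

a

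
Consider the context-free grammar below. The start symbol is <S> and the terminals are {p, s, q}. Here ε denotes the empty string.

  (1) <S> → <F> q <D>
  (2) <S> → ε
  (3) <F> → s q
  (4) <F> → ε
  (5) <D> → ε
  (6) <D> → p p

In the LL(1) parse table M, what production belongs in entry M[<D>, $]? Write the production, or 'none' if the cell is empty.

<D> → ε

FIRST(<F>): from <F>→s q we get {s}; from <F>→ε we get {ε}. So FIRST(<F>) = {ε, s}.
FIRST(<D>): from <D>→ε we get {ε}; from <D>→p p we get {p}. So FIRST(<D>) = {ε, p}.
FIRST(<S>): from <S>→<F> q <D> we get {q, s}; from <S>→ε we get {ε}. So FIRST(<S>) = {ε, q, s}.
FOLLOW(<S>) includes $ since <S> is the start symbol.
FOLLOW(<S>): <S> appears on no right-hand side. Thus FOLLOW(<S>) = {$}.
FOLLOW(<D>): in <S>→<F> q <D>, the suffix after <D> is empty, so FOLLOW(<D>) ⊇ FOLLOW(<S>) = {$}. Thus FOLLOW(<D>) = {$}.
For <D> → ε: FIRST(ε) = {ε}, so it goes in M[<D>, t] for t ∈ {}; since ε ∈ FIRST, also for every t ∈ FOLLOW(<D>) = {$}.
For <D> → p p: FIRST(p p) = {p}, so it goes in M[<D>, t] for t ∈ {p}.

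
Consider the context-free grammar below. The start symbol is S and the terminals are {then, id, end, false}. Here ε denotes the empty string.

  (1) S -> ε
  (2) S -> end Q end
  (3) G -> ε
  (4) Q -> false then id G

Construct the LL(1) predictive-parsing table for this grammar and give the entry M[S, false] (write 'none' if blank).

FIRST(S): from S->ε we get {ε}; from S->end Q end we get {end}. So FIRST(S) = {ε, end}.
FIRST(G): from G->ε we get {ε}. So FIRST(G) = {ε}.
FIRST(Q): from Q->false then id G we get {false}. So FIRST(Q) = {false}.
FOLLOW(S) includes $ since S is the start symbol.
FOLLOW(S): S appears on no right-hand side. Thus FOLLOW(S) = {$}.
For S -> ε: FIRST(ε) = {ε}, so it goes in M[S, t] for t ∈ {}; since ε ∈ FIRST, also for every t ∈ FOLLOW(S) = {$}.
For S -> end Q end: FIRST(end Q end) = {end}, so it goes in M[S, t] for t ∈ {end}.
None of these place a production in M[S, false].

none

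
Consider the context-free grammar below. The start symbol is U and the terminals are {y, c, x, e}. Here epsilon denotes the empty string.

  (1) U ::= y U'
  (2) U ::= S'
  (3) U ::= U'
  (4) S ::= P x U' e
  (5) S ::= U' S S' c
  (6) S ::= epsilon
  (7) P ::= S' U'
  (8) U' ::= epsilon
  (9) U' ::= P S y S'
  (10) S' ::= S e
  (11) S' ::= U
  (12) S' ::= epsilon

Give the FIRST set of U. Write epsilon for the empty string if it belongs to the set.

{epsilon, c, e, x, y}

FIRST(U): from U::=y U' we get {y}; from U::=S' we get {epsilon, c, e, x, y}; from U::=U' we get {epsilon, c, e, x, y}. So FIRST(U) = {epsilon, c, e, x, y}.
FIRST(S): from S::=P x U' e we get {c, e, x, y}; from S::=U' S S' c we get {c, e, x, y}; from S::=epsilon we get {epsilon}. So FIRST(S) = {epsilon, c, e, x, y}.
FIRST(S'): from S'::=S e we get {c, e, x, y}; from S'::=U we get {epsilon, c, e, x, y}; from S'::=epsilon we get {epsilon}. So FIRST(S') = {epsilon, c, e, x, y}.
FIRST(P): from P::=S' U' we get {epsilon, c, e, x, y}. So FIRST(P) = {epsilon, c, e, x, y}.
FIRST(U'): from U'::=epsilon we get {epsilon}; from U'::=P S y S' we get {c, e, x, y}. So FIRST(U') = {epsilon, c, e, x, y}.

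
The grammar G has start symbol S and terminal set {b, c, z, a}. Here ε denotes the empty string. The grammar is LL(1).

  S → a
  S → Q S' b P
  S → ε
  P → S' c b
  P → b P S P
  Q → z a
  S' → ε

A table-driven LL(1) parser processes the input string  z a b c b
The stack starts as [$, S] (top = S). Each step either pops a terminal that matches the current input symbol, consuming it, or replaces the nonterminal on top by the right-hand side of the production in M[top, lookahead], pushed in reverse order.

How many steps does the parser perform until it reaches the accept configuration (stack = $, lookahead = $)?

10

step 1: stack=$ S  input=z a b c b $  — expand S → Q S' b P
step 2: stack=$ P b S' Q  input=z a b c b $  — expand Q → z a
step 3: stack=$ P b S' a z  input=z a b c b $  — match z
step 4: stack=$ P b S' a  input=a b c b $  — match a
step 5: stack=$ P b S'  input=b c b $  — expand S' → ε
step 6: stack=$ P b  input=b c b $  — match b
step 7: stack=$ P  input=c b $  — expand P → S' c b
step 8: stack=$ b c S'  input=c b $  — expand S' → ε
step 9: stack=$ b c  input=c b $  — match c
step 10: stack=$ b  input=b $  — match b
Accept reached after 10 steps.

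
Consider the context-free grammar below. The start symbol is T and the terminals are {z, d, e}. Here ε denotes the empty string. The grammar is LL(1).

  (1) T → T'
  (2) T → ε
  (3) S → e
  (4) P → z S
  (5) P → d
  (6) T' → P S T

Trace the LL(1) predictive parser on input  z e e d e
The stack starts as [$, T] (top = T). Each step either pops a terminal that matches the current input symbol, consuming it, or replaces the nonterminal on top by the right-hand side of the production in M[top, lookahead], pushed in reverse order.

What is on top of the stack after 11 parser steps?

d

      Stack      Input        Action
   1  $ T        z e e d e $  expand T → T'
   2  $ T'       z e e d e $  expand T' → P S T
   3  $ T S P    z e e d e $  expand P → z S
   4  $ T S S z  z e e d e $  match z
   5  $ T S S    e e d e $    expand S → e
   6  $ T S e    e e d e $    match e
   7  $ T S      e d e $      expand S → e
   8  $ T e      e d e $      match e
   9  $ T        d e $        expand T → T'
  10  $ T'       d e $        expand T' → P S T
  11  $ T S P    d e $        expand P → d
Stack after step 11: $ T S d (top = d).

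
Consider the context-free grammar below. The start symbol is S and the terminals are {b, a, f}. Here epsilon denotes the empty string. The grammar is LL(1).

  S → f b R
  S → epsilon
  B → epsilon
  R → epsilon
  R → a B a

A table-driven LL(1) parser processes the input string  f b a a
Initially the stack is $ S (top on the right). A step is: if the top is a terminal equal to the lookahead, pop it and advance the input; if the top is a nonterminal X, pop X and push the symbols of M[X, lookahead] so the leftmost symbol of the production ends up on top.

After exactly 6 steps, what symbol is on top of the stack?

a

step 1: stack=$ S  input=f b a a $  — expand S → f b R
step 2: stack=$ R b f  input=f b a a $  — match f
step 3: stack=$ R b  input=b a a $  — match b
step 4: stack=$ R  input=a a $  — expand R → a B a
step 5: stack=$ a B a  input=a a $  — match a
step 6: stack=$ a B  input=a $  — expand B → epsilon
Stack after step 6: $ a (top = a).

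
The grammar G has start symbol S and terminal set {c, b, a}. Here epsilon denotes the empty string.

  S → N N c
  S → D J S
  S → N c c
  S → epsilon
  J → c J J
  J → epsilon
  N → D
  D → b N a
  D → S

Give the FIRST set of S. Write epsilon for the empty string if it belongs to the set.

FIRST(J) = {epsilon, c}
FIRST(S) = {epsilon, b, c}  (via N N c, D J S, N c c)
FIRST(D) = {epsilon, b, c}  (via S)
FIRST(N) = {epsilon, b, c}  (via D)

{epsilon, b, c}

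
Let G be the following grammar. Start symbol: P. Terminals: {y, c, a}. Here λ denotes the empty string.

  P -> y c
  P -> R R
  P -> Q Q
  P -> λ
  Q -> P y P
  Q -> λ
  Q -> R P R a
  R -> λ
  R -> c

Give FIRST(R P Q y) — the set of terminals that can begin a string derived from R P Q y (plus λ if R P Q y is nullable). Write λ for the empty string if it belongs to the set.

FIRST(R): from R->λ we get {λ}; from R->c we get {c}. So FIRST(R) = {λ, c}.
FIRST(P): from P->y c we get {y}; from P->R R we get {λ, c}; from P->Q Q we get {λ, a, c, y}; from P->λ we get {λ}. So FIRST(P) = {λ, a, c, y}.
FIRST(Q): from Q->P y P we get {a, c, y}; from Q->λ we get {λ}; from Q->R P R a we get {a, c, y}. So FIRST(Q) = {λ, a, c, y}.
FIRST(R P Q y): take FIRST of each symbol in turn, carrying on past any symbol whose FIRST contains λ; result {a, c, y}.

{a, c, y}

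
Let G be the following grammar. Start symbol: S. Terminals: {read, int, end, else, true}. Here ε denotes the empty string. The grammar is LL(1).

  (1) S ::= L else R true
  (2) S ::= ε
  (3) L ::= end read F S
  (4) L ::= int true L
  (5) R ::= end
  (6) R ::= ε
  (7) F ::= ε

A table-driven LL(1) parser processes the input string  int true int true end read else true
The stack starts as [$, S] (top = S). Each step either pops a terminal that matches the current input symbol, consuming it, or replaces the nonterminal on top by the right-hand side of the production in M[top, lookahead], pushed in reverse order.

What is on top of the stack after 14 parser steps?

      Stack                       Input                                   Action
   1  $ S                         int true int true end read else true $  expand S ::= L else R true
   2  $ true R else L             int true int true end read else true $  expand L ::= int true L
   3  $ true R else L true int    int true int true end read else true $  match int
   4  $ true R else L true        true int true end read else true $      match true
   5  $ true R else L             int true end read else true $           expand L ::= int true L
   6  $ true R else L true int    int true end read else true $           match int
   7  $ true R else L true        true end read else true $               match true
   8  $ true R else L             end read else true $                    expand L ::= end read F S
   9  $ true R else S F read end  end read else true $                    match end
  10  $ true R else S F read      read else true $                        match read
  11  $ true R else S F           else true $                             expand F ::= ε
  12  $ true R else S             else true $                             expand S ::= ε
  13  $ true R else               else true $                             match else
  14  $ true R                    true $                                  expand R ::= ε
Stack after step 14: $ true (top = true).

true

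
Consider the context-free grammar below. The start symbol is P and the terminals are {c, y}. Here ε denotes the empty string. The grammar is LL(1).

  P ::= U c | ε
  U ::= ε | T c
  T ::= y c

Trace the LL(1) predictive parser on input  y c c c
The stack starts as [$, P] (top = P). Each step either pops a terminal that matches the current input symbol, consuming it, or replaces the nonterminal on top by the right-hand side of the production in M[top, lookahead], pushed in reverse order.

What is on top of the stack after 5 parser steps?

step 1: stack=$ P  input=y c c c $  — expand P ::= U c
step 2: stack=$ c U  input=y c c c $  — expand U ::= T c
step 3: stack=$ c c T  input=y c c c $  — expand T ::= y c
step 4: stack=$ c c c y  input=y c c c $  — match y
step 5: stack=$ c c c  input=c c c $  — match c
Stack after step 5: $ c c (top = c).

c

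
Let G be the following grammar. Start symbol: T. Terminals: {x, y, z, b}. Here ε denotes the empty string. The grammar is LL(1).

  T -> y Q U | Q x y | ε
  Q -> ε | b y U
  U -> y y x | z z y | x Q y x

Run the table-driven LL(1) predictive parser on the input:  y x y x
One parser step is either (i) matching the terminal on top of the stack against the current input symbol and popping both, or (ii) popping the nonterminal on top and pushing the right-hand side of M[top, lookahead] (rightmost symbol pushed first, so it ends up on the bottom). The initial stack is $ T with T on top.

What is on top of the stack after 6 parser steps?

     Stack      Input      Action
  1  $ T        y x y x $  expand T -> y Q U
  2  $ U Q y    y x y x $  match y
  3  $ U Q      x y x $    expand Q -> ε
  4  $ U        x y x $    expand U -> x Q y x
  5  $ x y Q x  x y x $    match x
  6  $ x y Q    y x $      expand Q -> ε
Stack after step 6: $ x y (top = y).

y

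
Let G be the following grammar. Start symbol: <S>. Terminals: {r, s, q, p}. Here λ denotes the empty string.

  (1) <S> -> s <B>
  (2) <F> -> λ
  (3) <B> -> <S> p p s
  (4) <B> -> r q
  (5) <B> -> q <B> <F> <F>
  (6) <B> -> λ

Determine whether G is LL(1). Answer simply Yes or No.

FIRST(<S>) = {s}
FIRST(<F>) = {λ}
FIRST(<B>) = {λ, q, r, s}
FOLLOW(<S>) = {$, p}
FOLLOW(<F>) = {$, p}
FOLLOW(<B>) = {$, p}
Each cell of M receives at most one production.

Yes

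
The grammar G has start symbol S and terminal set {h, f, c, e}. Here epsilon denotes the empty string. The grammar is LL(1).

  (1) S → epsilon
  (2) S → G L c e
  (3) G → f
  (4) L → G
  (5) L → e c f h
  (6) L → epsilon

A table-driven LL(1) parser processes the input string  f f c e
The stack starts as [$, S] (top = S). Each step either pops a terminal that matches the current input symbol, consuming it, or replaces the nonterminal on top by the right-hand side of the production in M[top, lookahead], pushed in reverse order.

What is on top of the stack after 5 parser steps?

f

     Stack      Input      Action
  1  $ S        f f c e $  expand S → G L c e
  2  $ e c L G  f f c e $  expand G → f
  3  $ e c L f  f f c e $  match f
  4  $ e c L    f c e $    expand L → G
  5  $ e c G    f c e $    expand G → f
Stack after step 5: $ e c f (top = f).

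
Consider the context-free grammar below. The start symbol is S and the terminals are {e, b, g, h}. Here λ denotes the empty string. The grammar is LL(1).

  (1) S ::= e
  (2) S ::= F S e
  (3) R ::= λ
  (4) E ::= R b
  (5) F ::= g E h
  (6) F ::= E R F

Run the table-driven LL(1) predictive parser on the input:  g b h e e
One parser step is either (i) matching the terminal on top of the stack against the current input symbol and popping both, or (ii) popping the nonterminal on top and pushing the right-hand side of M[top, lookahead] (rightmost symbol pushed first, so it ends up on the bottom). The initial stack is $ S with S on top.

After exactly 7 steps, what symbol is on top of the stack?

     Stack        Input        Action
  1  $ S          g b h e e $  expand S ::= F S e
  2  $ e S F      g b h e e $  expand F ::= g E h
  3  $ e S h E g  g b h e e $  match g
  4  $ e S h E    b h e e $    expand E ::= R b
  5  $ e S h b R  b h e e $    expand R ::= λ
  6  $ e S h b    b h e e $    match b
  7  $ e S h      h e e $      match h
Stack after step 7: $ e S (top = S).

S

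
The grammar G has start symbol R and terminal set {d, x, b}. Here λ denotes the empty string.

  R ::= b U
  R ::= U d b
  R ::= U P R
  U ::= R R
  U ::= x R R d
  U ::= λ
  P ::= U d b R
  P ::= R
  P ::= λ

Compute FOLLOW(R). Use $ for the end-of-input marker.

{$, b, d, x}

FIRST(R) = {b, d, x}  (via U d b, U P R)
FIRST(U) = {λ, b, d, x}  (via R R)
FIRST(P) = {λ, b, d, x}  (via U d b R, R)
FOLLOW(R) includes $ since R is the start symbol.
FOLLOW(P): in R::=U P R, P is followed by R with FIRST {b, d, x}. Thus FOLLOW(P) = {b, d, x}.
FOLLOW(R): in R::=U P R, the suffix after R is empty (adds nothing new); in U::=R R (occurrence 1), R is followed by R with FIRST {b, d, x}; in U::=R R (occurrence 2), the suffix after R is empty, so FOLLOW(R) ⊇ FOLLOW(U) = {$, b, d, x}; in U::=x R R d (occurrence 1), R is followed by R d with FIRST {b, d, x}; in U::=x R R d (occurrence 2), R is followed by d with FIRST {d}; in P::=U d b R, the suffix after R is empty, so FOLLOW(R) ⊇ FOLLOW(P) = {b, d, x}; in P::=R, the suffix after R is empty, so FOLLOW(R) ⊇ FOLLOW(P) = {b, d, x}. Thus FOLLOW(R) = {$, b, d, x}.
FOLLOW(U): in R::=b U, the suffix after U is empty, so FOLLOW(U) ⊇ FOLLOW(R) = {$, b, d, x}; in R::=U d b, U is followed by d b with FIRST {d}; in R::=U P R, U is followed by P R with FIRST {b, d, x}; in P::=U d b R, U is followed by d b R with FIRST {d}. Thus FOLLOW(U) = {$, b, d, x}.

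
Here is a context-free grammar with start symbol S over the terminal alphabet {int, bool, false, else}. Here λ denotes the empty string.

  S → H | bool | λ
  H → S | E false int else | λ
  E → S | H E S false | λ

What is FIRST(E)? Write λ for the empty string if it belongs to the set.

{λ, bool, false}

FIRST(S): from S→H we get {λ, bool, false}; from S→bool we get {bool}; from S→λ we get {λ}. So FIRST(S) = {λ, bool, false}.
FIRST(H): from H→S we get {λ, bool, false}; from H→E false int else we get {bool, false}; from H→λ we get {λ}. So FIRST(H) = {λ, bool, false}.
FIRST(E): from E→S we get {λ, bool, false}; from E→H E S false we get {bool, false}; from E→λ we get {λ}. So FIRST(E) = {λ, bool, false}.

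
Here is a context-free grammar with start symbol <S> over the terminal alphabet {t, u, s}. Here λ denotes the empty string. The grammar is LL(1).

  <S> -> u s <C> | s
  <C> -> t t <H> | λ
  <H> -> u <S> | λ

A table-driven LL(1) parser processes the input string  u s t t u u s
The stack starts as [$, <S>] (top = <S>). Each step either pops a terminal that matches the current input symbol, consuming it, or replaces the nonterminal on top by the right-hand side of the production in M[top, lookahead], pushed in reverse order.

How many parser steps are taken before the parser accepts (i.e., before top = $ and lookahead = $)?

12

      Stack      Input            Action
   1  $ <S>      u s t t u u s $  expand <S> -> u s <C>
   2  $ <C> s u  u s t t u u s $  match u
   3  $ <C> s    s t t u u s $    match s
   4  $ <C>      t t u u s $      expand <C> -> t t <H>
   5  $ <H> t t  t t u u s $      match t
   6  $ <H> t    t u u s $        match t
   7  $ <H>      u u s $          expand <H> -> u <S>
   8  $ <S> u    u u s $          match u
   9  $ <S>      u s $            expand <S> -> u s <C>
  10  $ <C> s u  u s $            match u
  11  $ <C> s    s $              match s
  12  $ <C>      $                expand <C> -> λ
Accept reached after 12 steps.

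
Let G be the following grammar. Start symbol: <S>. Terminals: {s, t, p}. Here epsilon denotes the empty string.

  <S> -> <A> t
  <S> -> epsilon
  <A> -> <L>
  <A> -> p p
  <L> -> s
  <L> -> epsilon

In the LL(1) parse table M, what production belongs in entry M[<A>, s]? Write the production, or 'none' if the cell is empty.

<A> -> <L>

FIRST(<L>) = {epsilon, s}
FIRST(<A>) = {epsilon, p, s}  (via <L>)
FIRST(<S>) = {epsilon, p, s, t}  (via <A> t)
FOLLOW(<S>) includes $ since <S> is the start symbol.
FOLLOW(<A>): in <S>-><A> t, <A> is followed by t with FIRST {t}. Thus FOLLOW(<A>) = {t}.
For <A> -> <L>: FIRST(<L>) = {epsilon, s}, so it goes in M[<A>, t] for t ∈ {s}; since epsilon ∈ FIRST, also for every t ∈ FOLLOW(<A>) = {t}.
For <A> -> p p: FIRST(p p) = {p}, so it goes in M[<A>, t] for t ∈ {p}.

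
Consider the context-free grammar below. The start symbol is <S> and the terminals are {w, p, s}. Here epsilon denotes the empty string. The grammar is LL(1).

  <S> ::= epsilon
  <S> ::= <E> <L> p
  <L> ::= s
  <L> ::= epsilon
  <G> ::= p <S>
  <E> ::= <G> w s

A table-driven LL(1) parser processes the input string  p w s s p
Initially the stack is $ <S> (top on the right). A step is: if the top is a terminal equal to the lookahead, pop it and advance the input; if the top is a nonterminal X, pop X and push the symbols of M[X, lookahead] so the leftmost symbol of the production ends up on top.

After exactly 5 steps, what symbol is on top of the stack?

w

     Stack              Input        Action
  1  $ <S>              p w s s p $  expand <S> ::= <E> <L> p
  2  $ p <L> <E>        p w s s p $  expand <E> ::= <G> w s
  3  $ p <L> s w <G>    p w s s p $  expand <G> ::= p <S>
  4  $ p <L> s w <S> p  p w s s p $  match p
  5  $ p <L> s w <S>    w s s p $    expand <S> ::= epsilon
Stack after step 5: $ p <L> s w (top = w).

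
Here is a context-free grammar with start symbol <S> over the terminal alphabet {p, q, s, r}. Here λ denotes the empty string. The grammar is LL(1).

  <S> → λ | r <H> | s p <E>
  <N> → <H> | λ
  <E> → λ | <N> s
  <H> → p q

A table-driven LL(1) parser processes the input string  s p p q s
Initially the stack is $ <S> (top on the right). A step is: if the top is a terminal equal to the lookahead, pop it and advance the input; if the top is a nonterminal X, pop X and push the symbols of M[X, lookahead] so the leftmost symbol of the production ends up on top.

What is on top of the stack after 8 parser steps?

     Stack      Input        Action
  1  $ <S>      s p p q s $  expand <S> → s p <E>
  2  $ <E> p s  s p p q s $  match s
  3  $ <E> p    p p q s $    match p
  4  $ <E>      p q s $      expand <E> → <N> s
  5  $ s <N>    p q s $      expand <N> → <H>
  6  $ s <H>    p q s $      expand <H> → p q
  7  $ s q p    p q s $      match p
  8  $ s q      q s $        match q
Stack after step 8: $ s (top = s).

s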